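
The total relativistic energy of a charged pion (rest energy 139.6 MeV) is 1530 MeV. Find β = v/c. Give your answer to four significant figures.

γ = E/(mc²) = 1530/139.6 = 10.96.
β = √(1 − 1/γ²) = √(1 − 0.0083249) = √0.9916751 = 0.9958.

0.9958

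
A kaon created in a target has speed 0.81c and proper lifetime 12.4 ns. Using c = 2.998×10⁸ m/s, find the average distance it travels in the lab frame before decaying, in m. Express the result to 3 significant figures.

Lorentz factor: γ = (1 − 0.6561)^(−1/2) = 1.7052.
Lab-frame lifetime: Δt = γτ = 1.7052 × 12.4 ns = 21.144 ns.
Distance: d = vΔt = 0.81 × 2.998×10⁸ m/s × 2.1144×10^-8 s = 5.13 m.

5.13 m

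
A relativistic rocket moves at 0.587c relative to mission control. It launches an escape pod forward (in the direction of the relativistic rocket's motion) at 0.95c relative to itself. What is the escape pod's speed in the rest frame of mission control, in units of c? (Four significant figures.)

Relativistic velocity addition: u = (u' + v)/(1 + u'v/c²), with u' = 0.95c and v = 0.587c.
Numerator: 0.95 + 0.587 = 1.537. Denominator: 1 + (0.95)(0.587) = 1.55765.
u = 1.537/1.55765 = 0.98674, so the speed is 0.9867c.

0.9867c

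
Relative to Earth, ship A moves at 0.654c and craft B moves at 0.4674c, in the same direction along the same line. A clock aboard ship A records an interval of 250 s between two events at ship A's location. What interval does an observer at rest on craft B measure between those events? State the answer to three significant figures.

Transform ship A's velocity into craft B's frame: (0.654 − 0.4674)/(1 − 0.654·0.4674) = 0.1866/0.6943204, so the relative speed is 0.26875c.
At |u| = 0.26875c, γ = (1 − 0.0722266)^(−1/2) = 1.0382.
The clock on ship A records proper time, so craft B measures Δt = γΔτ = 1.0382 × 250 = 260 s.

260 s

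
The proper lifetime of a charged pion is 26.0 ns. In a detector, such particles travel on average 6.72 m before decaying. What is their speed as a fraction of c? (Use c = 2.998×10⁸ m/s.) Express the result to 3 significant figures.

Let x = d/(cτ) = 6.720 m / (2.998×10⁸ m/s × 2.600×10^-8 s) = 0.86211. Since d = βγcτ, x = βγ = β/√(1−β²).
Solving: β² = x²/(1+x²) = 0.743234/1.743234 = 0.426354, so β = 0.653.

0.653c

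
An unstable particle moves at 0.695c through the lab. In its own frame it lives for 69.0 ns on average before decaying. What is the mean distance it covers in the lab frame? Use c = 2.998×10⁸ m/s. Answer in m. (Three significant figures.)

With β = 0.695, γ = 1/√(1 − 0.695²) = 1/√0.516975 = 1.3908.
Lab-frame lifetime: Δt = γτ = 1.3908 × 69.0 ns = 95.965 ns.
Distance: d = vΔt = 0.695 × 2.998×10⁸ m/s × 9.5965×10^-8 s = 20.0 m.

20.0 m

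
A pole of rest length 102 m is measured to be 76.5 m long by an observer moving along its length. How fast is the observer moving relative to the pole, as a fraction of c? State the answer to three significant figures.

0.661c

Length contraction gives γ = L₀/L = 102/76.5 = 1.3333.
β = √(1 − 1/γ²) = √0.437472 = 0.661.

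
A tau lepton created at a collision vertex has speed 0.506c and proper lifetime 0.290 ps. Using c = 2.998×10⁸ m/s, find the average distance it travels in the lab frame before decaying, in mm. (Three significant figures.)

Lorentz factor: γ = (1 − 0.256036)^(−1/2) = 1.1594.
Lab-frame lifetime: Δt = γτ = 1.1594 × 0.290 ps = 0.33623 ps.
Distance: d = vΔt = 0.506 × 2.998×10⁸ m/s × 3.3623×10^-13 s = 5.10×10^-5 m = 0.0510 mm.

0.0510 mm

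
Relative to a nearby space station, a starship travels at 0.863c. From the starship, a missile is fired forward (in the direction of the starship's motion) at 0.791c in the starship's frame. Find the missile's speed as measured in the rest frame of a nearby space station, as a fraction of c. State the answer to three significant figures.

0.983c

Relativistic velocity addition: u = (u' + v)/(1 + u'v/c²), with u' = 0.791c and v = 0.863c.
Numerator: 0.791 + 0.863 = 1.654. Denominator: 1 + (0.791)(0.863) = 1.682633.
u = 1.654/1.682633 = 0.98298, so the speed is 0.983c.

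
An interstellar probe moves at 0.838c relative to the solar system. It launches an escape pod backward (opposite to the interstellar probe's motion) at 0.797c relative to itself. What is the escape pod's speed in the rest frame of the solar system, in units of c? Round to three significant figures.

0.123c

In units of c, u = (u' + v)/(1 + u'v) with u' = −0.797 and v = 0.838.
Numerator: −0.797 + 0.838 = 0.041. Denominator: 1 + (−0.797)(0.838) = 0.332114.
u = 0.041/0.332114 = 0.12345, so the speed is 0.123c.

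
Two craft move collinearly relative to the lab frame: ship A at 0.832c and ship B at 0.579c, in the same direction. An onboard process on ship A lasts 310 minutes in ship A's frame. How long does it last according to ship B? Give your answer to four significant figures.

355.2 minutes

Transform ship A's velocity into ship B's frame: (0.832 − 0.579)/(1 − 0.832·0.579) = 0.253/0.518272, so the relative speed is 0.48816c.
γ for this relative speed: γ = 1/√(1 − 0.2383) = 1.1458.
Ship A's interval is proper; time dilation gives Δt_B = γΔτ = 1.1458 × 310 minutes = 355.2 minutes.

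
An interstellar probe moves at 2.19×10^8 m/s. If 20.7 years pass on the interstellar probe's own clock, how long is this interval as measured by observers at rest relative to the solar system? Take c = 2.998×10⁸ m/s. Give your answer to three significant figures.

β = v/c = (2.19×10^8 m/s)/(2.998×10⁸ m/s) = 0.730487.
γ = 1/√(1 − β²) = 1/√(1 − 0.5336113) = 1/√0.4663887 = 1/0.682927 = 1.4643.
The onboard clock measures proper time, so the interval in the rest frame of the solar system is dilated: Δt = γ·Δτ = 1.4643 × 20.7 years = 30.3 years.

30.3 years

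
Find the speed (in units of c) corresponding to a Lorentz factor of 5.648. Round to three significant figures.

β = √(1 − 1/γ²) = √(1 − 1/31.899904) = √0.968652 = 0.984.

0.984c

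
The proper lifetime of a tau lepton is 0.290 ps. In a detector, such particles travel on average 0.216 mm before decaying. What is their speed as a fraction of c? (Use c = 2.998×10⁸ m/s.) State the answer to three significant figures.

d = βγcτ ⇒ βγ = d/(cτ) = 2.160×10^-4 m / (8.6942×10^-5 m) = 2.4844.
β = (βγ)/√(1+(βγ)²) = 2.4844/√7.17224 = 0.928.

0.928c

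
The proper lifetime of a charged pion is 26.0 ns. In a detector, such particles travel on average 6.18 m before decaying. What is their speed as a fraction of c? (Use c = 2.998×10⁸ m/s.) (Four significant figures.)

Let x = d/(cτ) = 6.180 m / (2.998×10⁸ m/s × 2.600×10^-8 s) = 0.79284. Since d = βγcτ, x = βγ = β/√(1−β²).
Solving: β² = x²/(1+x²) = 0.628595/1.628595 = 0.385974, so β = 0.6213.

0.6213c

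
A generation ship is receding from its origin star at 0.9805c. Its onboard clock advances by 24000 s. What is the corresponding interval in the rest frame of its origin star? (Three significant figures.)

γ = 1/√(1 − β²) = 1/√(1 − 0.96138025) = 1/√0.03861975 = 1/0.196519 = 5.0886.
The onboard clock measures proper time, so the interval in the rest frame of its origin star is dilated: Δt = γ·Δτ = 5.0886 × 24000 s = 1.22×10^5 s.

1.22×10^5 s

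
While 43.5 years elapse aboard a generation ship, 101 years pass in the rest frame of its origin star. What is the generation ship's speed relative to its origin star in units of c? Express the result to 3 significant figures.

0.902c

γ = Δt/Δτ = 101/43.5 = 2.3218.
β = √(1 − 1/γ²) = √(1 − 0.185503) = √0.814497 = 0.902.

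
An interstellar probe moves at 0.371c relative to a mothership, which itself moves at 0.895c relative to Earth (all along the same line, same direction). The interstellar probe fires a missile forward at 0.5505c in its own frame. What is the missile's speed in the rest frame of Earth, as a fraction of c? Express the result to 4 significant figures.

0.9854c

Compose velocities in two stages. Stage 1 (into S'): u₁ = (0.5505+0.371)/(1+0.5505×0.371) = 0.76522.
Stage 2 (into S): u = (0.76522+0.895)/(1+0.76522×0.895) = 0.98537, so the speed is 0.9854c.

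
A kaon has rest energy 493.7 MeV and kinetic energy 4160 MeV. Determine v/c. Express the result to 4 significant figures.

γ = 1 + K/(mc²) = 1 + 4160/493.7 = 9.4262.
β = √(1 − 1/γ²) = √(1 − 0.0112545) = √0.9887455 = 0.9944.

0.9944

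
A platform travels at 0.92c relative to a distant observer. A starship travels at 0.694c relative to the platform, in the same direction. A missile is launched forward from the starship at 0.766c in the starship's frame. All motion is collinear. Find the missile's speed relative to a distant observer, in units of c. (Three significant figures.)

0.998c

Compose velocities in two stages. Stage 1 (into S'): u₁ = (0.766+0.694)/(1+0.766×0.694) = 0.95325.
Stage 2 (into S): u = (0.95325+0.92)/(1+0.95325×0.92) = 0.99801, so the speed is 0.998c.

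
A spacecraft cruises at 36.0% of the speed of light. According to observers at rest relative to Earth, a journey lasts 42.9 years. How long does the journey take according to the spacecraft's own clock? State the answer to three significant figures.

With β = 0.36, γ = 1/√(1 − 0.36²) = 1/√0.8704 = 1.0719.
The moving clock records proper time: Δτ = Δt/γ = 42.9/1.0719 = 40.0 years.

40.0 years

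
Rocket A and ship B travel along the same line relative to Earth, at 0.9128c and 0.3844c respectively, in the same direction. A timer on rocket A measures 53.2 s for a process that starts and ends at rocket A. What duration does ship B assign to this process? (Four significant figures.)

Speed of rocket A in ship B's frame: u = (v_A − v_B)/(1 − v_A v_B/c²) = (0.9128 − 0.3844)/(1 − 0.9128×0.3844) = 0.5284/0.64911968 = 0.81403; |u| = 0.81403c.
At |u| = 0.81403c, γ = (1 − 0.662645)^(−1/2) = 1.7217.
The clock on rocket A records proper time, so ship B measures Δt = γΔτ = 1.7217 × 53.2 = 91.59 s.

91.59 s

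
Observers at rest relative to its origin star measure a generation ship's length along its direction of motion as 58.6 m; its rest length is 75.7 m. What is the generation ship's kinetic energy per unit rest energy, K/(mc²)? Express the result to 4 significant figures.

0.2918

Length contraction gives γ = L₀/L = 75.7/58.6 = 1.29181.
Since K = (γ−1)mc², K/(mc²) = 1.29181 − 1 = 0.2918.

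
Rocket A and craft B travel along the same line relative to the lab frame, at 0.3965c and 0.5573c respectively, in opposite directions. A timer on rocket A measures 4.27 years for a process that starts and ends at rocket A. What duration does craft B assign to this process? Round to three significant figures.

Speed of rocket A in craft B's frame: u = (v_A + v_B)/(1 + v_A v_B/c²) = (0.3965 + 0.5573)/(1 + 0.3965×0.5573) = 0.9538/1.22096945 = 0.78118; |u| = 0.78118c.
At |u| = 0.78118c, γ = (1 − 0.610242)^(−1/2) = 1.6018.
Rocket A's interval is proper; time dilation gives Δt_B = γΔτ = 1.6018 × 4.27 years = 6.84 years.

6.84 years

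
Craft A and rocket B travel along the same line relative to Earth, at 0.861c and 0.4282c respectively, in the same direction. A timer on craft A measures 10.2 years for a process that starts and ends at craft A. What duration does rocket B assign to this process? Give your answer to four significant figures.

The velocity of craft A relative to rocket B is (0.861 − 0.4282)c / (1 − 0.861×0.4282) = 0.68555c; relative speed 0.68555c.
γ for this relative speed: γ = 1/√(1 − 0.469979) = 1.3736.
The clock on craft A records proper time, so rocket B measures Δt = γΔτ = 1.3736 × 10.2 = 14.01 years.

14.01 years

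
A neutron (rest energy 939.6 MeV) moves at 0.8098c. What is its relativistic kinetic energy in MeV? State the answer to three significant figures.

662 MeV

With β = 0.8098, γ = 1/√(1 − 0.8098²) = 1/√0.34422396 = 1.70443.
Kinetic energy: K = (γ − 1)mc² = (1.70443 − 1) × 939.6 MeV = 0.70443 × 939.6 = 662 MeV.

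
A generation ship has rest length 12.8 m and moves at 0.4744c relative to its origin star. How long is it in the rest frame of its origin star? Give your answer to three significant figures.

Lorentz factor: γ = (1 − 0.22505536)^(−1/2) = 1.136.
Along the direction of motion the measured length is L₀/γ = 12.8/1.136 = 11.3 m.

11.3 m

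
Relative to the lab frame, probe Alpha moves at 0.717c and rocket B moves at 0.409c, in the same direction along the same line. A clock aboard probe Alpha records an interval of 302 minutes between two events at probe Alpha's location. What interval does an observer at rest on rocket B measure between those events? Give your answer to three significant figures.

336 minutes

Transform probe Alpha's velocity into rocket B's frame: (0.717 − 0.409)/(1 − 0.717·0.409) = 0.308/0.706747, so the relative speed is 0.4358c.
γ for this relative speed: γ = 1/√(1 − 0.189922) = 1.1111.
The clock on probe Alpha records proper time, so rocket B measures Δt = γΔτ = 1.1111 × 302 = 336 minutes.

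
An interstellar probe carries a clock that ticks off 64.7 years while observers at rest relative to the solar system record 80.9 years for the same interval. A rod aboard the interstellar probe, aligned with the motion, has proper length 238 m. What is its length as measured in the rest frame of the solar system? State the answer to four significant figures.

190.3 m

The time-dilation ratio gives γ = 80.9/64.7 = 1.25039.
The rod contracts by the same γ: 238 m / 1.25039 = 190.3 m.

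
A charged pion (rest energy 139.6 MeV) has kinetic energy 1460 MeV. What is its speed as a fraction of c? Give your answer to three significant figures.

K = (γ−1)mc², so γ = 1 + 1460/139.6 = 11.458.
Then v/c = √(1 − γ⁻²) = √(1 − 0.00761697) = √0.99238303 = 0.996.

0.996c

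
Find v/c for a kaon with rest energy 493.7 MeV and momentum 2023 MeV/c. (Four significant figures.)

0.9715

βγ = pc/(mc²) = 2023/493.7 = 4.0976.
Since γ² = 1 + (βγ)² = 17.7903, γ = √17.7903 = 4.21785, and β = (βγ)/γ = 4.0976/4.21785 = 0.9715.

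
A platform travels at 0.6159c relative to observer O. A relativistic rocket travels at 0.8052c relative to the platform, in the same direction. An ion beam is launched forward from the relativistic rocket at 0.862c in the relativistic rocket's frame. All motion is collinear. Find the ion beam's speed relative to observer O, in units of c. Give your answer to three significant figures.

First combine the ion beam and relativistic rocket (S''→S'): u₁ = (0.862 + 0.8052)/(1 + 0.862×0.8052) = 1.6672/1.6940824 = 0.98413.
Then combine with the platform (S'→S): u = (0.98413 + 0.6159)/(1 + 0.98413×0.6159) = 1.60003/1.606125667 = 0.9962.

0.996c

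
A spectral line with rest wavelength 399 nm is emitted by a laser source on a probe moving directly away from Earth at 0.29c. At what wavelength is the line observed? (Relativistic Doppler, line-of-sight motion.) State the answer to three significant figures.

Relativistic Doppler for wavelength: λ_obs = λ_src · √((1+β)/(1−β)).
With β = 0.29: factor = √(1.29/0.71) = 1.3479.
λ_obs = 399 × 1.3479 = 538 nm.

538 nm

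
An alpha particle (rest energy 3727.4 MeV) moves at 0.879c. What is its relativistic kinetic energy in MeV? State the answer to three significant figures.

γ = 1/√(1 − β²) = 1/√(1 − 0.772641) = 1/√0.227359 = 1/0.476822 = 2.0972.
Kinetic energy: K = (γ − 1)mc² = (2.0972 − 1) × 3727.4 MeV = 1.0972 × 3727.4 = 4090 MeV.

4090 MeV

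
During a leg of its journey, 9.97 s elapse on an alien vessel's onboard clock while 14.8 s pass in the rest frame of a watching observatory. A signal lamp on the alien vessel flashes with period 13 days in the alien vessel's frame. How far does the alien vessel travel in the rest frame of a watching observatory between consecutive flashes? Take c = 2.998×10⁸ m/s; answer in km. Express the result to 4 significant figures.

From Δt = γΔτ: γ = 14.8/9.97 = 1.48445.
β = √(1 − 1/γ²) = 0.73905. Lab-frame period = γτ = 1.48445×13 days = 19.298 days. Distance = βc × γτ = 0.73905 × 2.998×10⁸ m/s × 1667347.2 s = 3.6943×10^14 m = 3.694×10^11 km.

3.694×10^11 km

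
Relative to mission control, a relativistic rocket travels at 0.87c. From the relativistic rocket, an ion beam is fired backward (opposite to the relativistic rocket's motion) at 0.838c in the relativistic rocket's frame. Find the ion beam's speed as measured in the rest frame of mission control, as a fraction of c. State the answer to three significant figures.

0.118c

Relativistic velocity addition: u = (u' + v)/(1 + u'v/c²), with u' = −0.838c and v = 0.87c.
Numerator: −0.838 + 0.87 = 0.032. Denominator: 1 + (−0.838)(0.87) = 0.27094.
u = 0.032/0.27094 = 0.11811, so the speed is 0.118c.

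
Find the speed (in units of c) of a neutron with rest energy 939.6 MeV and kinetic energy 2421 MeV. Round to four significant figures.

0.9601c

K = (γ−1)mc², so γ = 1 + 2421/939.6 = 3.5766.
Then v/c = √(1 − γ⁻²) = √(1 − 0.0781734) = √0.9218266 = 0.9601.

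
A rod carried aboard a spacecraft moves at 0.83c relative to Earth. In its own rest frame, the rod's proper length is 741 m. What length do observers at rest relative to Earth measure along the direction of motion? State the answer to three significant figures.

413 m

Lorentz factor: γ = (1 − 0.6889)^(−1/2) = 1.7929.
Length contraction: L = L₀/γ = 741/1.7929 = 413 m.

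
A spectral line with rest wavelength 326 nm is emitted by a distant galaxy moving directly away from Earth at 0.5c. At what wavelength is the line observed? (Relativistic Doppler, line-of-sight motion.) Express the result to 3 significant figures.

565 nm

Relativistic Doppler for wavelength: λ_obs = λ_src · √((1+β)/(1−β)).
With β = 0.5: factor = √(1.5/0.5) = 1.7321.
λ_obs = 326 × 1.7321 = 565 nm.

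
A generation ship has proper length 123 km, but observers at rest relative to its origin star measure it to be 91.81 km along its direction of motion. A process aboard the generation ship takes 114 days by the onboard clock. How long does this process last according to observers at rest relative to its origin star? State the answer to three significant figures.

153 days

From L = L₀/γ: γ = 123/91.81 = 1.33972.
The same γ dilates the second interval: 1.33972 × 114 days = 153 days.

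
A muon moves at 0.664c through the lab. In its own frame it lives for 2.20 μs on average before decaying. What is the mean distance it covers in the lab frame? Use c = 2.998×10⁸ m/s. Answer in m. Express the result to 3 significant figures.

β² = 0.440896, so γ = 1/√0.559104 = 1.3374.
Lab-frame lifetime: Δt = γτ = 1.3374 × 2.20 μs = 2.9423 μs.
Distance: d = vΔt = 0.664 × 2.998×10⁸ m/s × 2.9423×10^-6 s = 586 m.

586 m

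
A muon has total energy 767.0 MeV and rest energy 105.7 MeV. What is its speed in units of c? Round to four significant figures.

0.9905c

γ = E/(mc²) = 767.0/105.7 = 7.2564.
β = √(1 − 1/γ²) = √(1 − 0.0189914) = √0.9810086 = 0.9905.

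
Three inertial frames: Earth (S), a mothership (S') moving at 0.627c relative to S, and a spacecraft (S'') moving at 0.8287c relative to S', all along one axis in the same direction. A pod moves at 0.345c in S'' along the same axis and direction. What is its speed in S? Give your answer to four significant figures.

0.9793c

First combine the pod and spacecraft (S''→S'): u₁ = (0.345 + 0.8287)/(1 + 0.345×0.8287) = 1.1737/1.2859015 = 0.91274.
Then combine with the mothership (S'→S): u = (0.91274 + 0.627)/(1 + 0.91274×0.627) = 1.53974/1.57228798 = 0.9793.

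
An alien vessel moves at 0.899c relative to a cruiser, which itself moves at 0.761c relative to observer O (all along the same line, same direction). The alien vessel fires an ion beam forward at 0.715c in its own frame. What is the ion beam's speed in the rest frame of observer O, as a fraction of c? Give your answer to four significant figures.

First combine the ion beam and alien vessel (S''→S'): u₁ = (0.715 + 0.899)/(1 + 0.715×0.899) = 1.614/1.642785 = 0.98248.
Then combine with the cruiser (S'→S): u = (0.98248 + 0.761)/(1 + 0.98248×0.761) = 1.74348/1.74766728 = 0.9976.

0.9976c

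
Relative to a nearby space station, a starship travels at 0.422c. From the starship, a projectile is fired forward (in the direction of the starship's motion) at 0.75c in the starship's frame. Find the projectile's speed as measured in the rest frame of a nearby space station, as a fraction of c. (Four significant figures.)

0.8902c

Relativistic velocity addition: u = (u' + v)/(1 + u'v/c²), with u' = 0.75c and v = 0.422c.
Numerator: 0.75 + 0.422 = 1.172. Denominator: 1 + (0.75)(0.422) = 1.3165.
u = 1.172/1.3165 = 0.89024, so the speed is 0.8902c.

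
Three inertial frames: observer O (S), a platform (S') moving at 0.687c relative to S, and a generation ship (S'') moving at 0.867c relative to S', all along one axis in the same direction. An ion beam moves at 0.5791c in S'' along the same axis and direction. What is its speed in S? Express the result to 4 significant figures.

0.9930c

Apply u = (u'+v)/(1+u'v) twice. Ion beam in the platform frame: (0.5791+0.867)/(1+0.5791·0.867) = 1.4461/1.5020797 = 0.96273c.
That velocity, transformed to the rest frame of observer O: (0.96273+0.687)/(1+0.96273·0.687) = 1.64973/1.66139551 = 0.99298c.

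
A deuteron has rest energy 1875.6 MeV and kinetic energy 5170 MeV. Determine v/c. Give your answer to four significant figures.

0.9639

γ = 1 + K/(mc²) = 1 + 5170/1875.6 = 3.7565.
β = √(1 − 1/γ²) = √(1 − 0.0708652) = √0.9291348 = 0.9639.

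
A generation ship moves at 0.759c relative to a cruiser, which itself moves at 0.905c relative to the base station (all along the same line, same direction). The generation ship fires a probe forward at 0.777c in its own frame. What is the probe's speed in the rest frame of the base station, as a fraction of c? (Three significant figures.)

Compose velocities in two stages. Stage 1 (into S'): u₁ = (0.777+0.759)/(1+0.777×0.759) = 0.96619.
Stage 2 (into S): u = (0.96619+0.905)/(1+0.96619×0.905) = 0.99829, so the speed is 0.998c.

0.998c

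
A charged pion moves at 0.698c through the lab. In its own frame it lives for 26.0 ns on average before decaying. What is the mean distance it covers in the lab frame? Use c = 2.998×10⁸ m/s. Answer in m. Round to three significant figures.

7.60 m

With β = 0.698, γ = 1/√(1 − 0.698²) = 1/√0.512796 = 1.3965.
Lab-frame lifetime: Δt = γτ = 1.3965 × 26.0 ns = 36.309 ns.
Distance: d = vΔt = 0.698 × 2.998×10⁸ m/s × 3.6309×10^-8 s = 7.60 m.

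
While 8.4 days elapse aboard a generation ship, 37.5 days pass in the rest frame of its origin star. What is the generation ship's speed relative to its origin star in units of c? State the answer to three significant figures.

γ = Δt/Δτ = 37.5/8.4 = 4.4643.
β = √(1 − 1/γ²) = √(1 − 0.0501757) = √0.9498243 = 0.975.

0.975c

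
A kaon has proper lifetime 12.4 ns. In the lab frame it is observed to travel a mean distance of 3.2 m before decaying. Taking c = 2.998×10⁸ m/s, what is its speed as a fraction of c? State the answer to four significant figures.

0.6524c

Lab distance = (lab lifetime)·v = γτ·βc, so βγ = d/(cτ) = 3.200/(2.998×10⁸ × 1.240×10^-8) = 0.86079.
With βγ = 0.86079: γ² = 1 + (βγ)² = 1.740959, and β = (βγ)/γ = 0.86079/1.31945 = 0.6524.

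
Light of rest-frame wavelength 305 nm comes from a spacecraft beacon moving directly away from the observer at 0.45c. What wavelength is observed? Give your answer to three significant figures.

Relativistic Doppler for wavelength: λ_obs = λ_src · √((1+β)/(1−β)).
With β = 0.45: factor = √(1.45/0.55) = 1.6237.
λ_obs = 305 × 1.6237 = 495 nm.

495 nm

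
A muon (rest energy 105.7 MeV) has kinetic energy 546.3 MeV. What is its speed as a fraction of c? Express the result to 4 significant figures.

γ = 1 + K/(mc²) = 1 + 546.3/105.7 = 6.1684.
β = √(1 − 1/γ²) = √(1 − 0.0262818) = √0.9737182 = 0.9868.

0.9868c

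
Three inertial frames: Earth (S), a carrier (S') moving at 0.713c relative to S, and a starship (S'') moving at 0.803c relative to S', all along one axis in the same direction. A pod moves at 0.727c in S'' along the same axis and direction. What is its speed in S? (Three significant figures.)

0.994c

Apply u = (u'+v)/(1+u'v) twice. Pod in the carrier frame: (0.727+0.803)/(1+0.727·0.803) = 1.53/1.583781 = 0.96604c.
That velocity, transformed to the rest frame of Earth: (0.96604+0.713)/(1+0.96604·0.713) = 1.67904/1.68878652 = 0.99423c.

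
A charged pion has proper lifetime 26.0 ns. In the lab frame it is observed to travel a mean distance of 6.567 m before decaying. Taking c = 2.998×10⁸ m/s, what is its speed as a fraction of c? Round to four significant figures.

d = βγcτ ⇒ βγ = d/(cτ) = 6.567 m / (7.7948 m) = 0.84248.
β = (βγ)/√(1+(βγ)²) = 0.84248/√1.709773 = 0.6443.

0.6443c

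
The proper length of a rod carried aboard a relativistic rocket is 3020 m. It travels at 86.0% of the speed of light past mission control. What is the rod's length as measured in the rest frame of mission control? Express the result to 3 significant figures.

1540 m

γ = 1/√(1 − β²) = 1/√(1 − 0.7396) = 1/√0.2604 = 1/0.510294 = 1.9597.
Along the direction of motion the measured length is L₀/γ = 3020/1.9597 = 1540 m.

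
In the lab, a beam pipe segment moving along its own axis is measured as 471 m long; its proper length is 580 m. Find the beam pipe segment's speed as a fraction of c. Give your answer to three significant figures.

Length contraction gives γ = L₀/L = 580/471 = 1.2314.
β = √(1 − 1/γ²) = √0.34052 = 0.584.

0.584c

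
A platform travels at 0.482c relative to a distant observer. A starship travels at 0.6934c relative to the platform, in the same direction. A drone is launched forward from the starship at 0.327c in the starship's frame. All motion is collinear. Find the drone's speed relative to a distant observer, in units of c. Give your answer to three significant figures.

Compose velocities in two stages. Stage 1 (into S'): u₁ = (0.327+0.6934)/(1+0.327×0.6934) = 0.8318.
Stage 2 (into S): u = (0.8318+0.482)/(1+0.8318×0.482) = 0.93781, so the speed is 0.938c.

0.938c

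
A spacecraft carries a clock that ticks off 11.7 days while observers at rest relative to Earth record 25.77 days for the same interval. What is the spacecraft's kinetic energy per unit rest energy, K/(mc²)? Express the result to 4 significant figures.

The time-dilation ratio gives γ = 25.77/11.7 = 2.20256.
K/(mc²) = γ − 1 = 2.20256 − 1 = 1.203.

1.203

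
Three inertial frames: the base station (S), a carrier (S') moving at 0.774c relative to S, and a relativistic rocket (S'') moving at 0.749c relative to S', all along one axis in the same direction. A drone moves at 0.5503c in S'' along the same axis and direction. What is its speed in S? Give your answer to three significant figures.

Apply u = (u'+v)/(1+u'v) twice. Drone in the carrier frame: (0.5503+0.749)/(1+0.5503·0.749) = 1.2993/1.4121747 = 0.92007c.
That velocity, transformed to the rest frame of the base station: (0.92007+0.774)/(1+0.92007·0.774) = 1.69407/1.71213418 = 0.98945c.

0.989c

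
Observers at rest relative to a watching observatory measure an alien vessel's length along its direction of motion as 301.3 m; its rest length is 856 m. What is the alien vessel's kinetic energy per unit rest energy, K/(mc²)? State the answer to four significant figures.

Length contraction gives γ = L₀/L = 856/301.3 = 2.84102.
K/(mc²) = γ − 1 = 2.84102 − 1 = 1.841.

1.841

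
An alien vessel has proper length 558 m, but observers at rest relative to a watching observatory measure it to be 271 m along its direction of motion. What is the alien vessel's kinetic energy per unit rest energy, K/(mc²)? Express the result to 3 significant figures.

γ = L₀/L = 558/271 = 2.05904.
Since K = (γ−1)mc², K/(mc²) = 2.05904 − 1 = 1.06.

1.06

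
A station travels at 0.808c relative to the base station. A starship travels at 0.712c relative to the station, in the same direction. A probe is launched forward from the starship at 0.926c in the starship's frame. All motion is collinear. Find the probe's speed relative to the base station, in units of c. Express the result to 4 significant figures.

0.9986c

Compose velocities in two stages. Stage 1 (into S'): u₁ = (0.926+0.712)/(1+0.926×0.712) = 0.98716.
Stage 2 (into S): u = (0.98716+0.808)/(1+0.98716×0.808) = 0.99863, so the speed is 0.9986c.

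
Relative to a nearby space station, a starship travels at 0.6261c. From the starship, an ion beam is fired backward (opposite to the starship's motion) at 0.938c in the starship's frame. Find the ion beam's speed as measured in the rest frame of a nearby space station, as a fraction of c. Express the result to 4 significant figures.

In units of c, u = (u' + v)/(1 + u'v) with u' = −0.938 and v = 0.6261.
Numerator: −0.938 + 0.6261 = −0.3119. Denominator: 1 + (−0.938)(0.6261) = 0.4127182.
u = −0.3119/0.4127182 = −0.75572, so the speed is 0.7557c.

0.7557c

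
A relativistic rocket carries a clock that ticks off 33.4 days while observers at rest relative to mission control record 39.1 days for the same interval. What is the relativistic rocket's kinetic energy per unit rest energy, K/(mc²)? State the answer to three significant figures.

The time-dilation ratio gives γ = 39.1/33.4 = 1.17066.
K/(mc²) = γ − 1 = 1.17066 − 1 = 0.171.

0.171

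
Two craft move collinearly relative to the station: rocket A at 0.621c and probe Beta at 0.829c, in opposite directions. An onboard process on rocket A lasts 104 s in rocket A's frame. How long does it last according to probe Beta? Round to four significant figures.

359.4 s

Transform rocket A's velocity into probe Beta's frame: (0.621 + 0.829)/(1 + 0.621·0.829) = 1.45/1.514809, so the relative speed is 0.95722c.
At |u| = 0.95722c, γ = (1 − 0.91627)^(−1/2) = 3.4559.
The clock on rocket A records proper time, so probe Beta measures Δt = γΔτ = 3.4559 × 104 = 359.4 s.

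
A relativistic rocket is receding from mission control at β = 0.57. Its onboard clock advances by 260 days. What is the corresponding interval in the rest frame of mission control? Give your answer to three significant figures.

316 days

γ = 1/√(1 − β²) = 1/√(1 − 0.3249) = 1/√0.6751 = 1/0.821645 = 1.2171.
Time dilation: Δt = γ·Δτ = 1.2171 × 260 = 316 days.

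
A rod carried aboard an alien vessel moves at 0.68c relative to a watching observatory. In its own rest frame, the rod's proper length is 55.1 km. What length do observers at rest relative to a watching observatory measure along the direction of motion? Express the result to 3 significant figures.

With β = 0.68, γ = 1/√(1 − 0.68²) = 1/√0.5376 = 1.3639.
Length contraction: L = L₀/γ = 55.1/1.3639 = 40.4 km.

40.4 km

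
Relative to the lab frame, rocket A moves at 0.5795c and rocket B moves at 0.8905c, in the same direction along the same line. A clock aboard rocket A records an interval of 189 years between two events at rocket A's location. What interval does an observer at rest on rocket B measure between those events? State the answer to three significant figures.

The velocity of rocket A relative to rocket B is (0.5795 − 0.8905)c / (1 − 0.5795×0.8905) = −0.64262c; relative speed 0.64262c.
γ for this relative speed: γ = 1/√(1 − 0.41296) = 1.3052.
The clock on rocket A records proper time, so rocket B measures Δt = γΔτ = 1.3052 × 189 = 247 years.

247 years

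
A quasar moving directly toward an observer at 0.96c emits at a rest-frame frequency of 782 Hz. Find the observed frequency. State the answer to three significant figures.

5470 Hz

Relativistic Doppler (source moving toward): f_obs = f_src · √((1+β)/(1−β)).
With β = 0.96: factor = √(1.96/0.04) = 7.
f_obs = 782 × 7 = 5470 Hz.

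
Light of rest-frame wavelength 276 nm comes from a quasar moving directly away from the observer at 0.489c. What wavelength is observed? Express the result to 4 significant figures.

471.1 nm

Relativistic Doppler for wavelength: λ_obs = λ_src · √((1+β)/(1−β)).
With β = 0.489: factor = √(1.489/0.511) = 1.707.
λ_obs = 276 × 1.707 = 471.1 nm.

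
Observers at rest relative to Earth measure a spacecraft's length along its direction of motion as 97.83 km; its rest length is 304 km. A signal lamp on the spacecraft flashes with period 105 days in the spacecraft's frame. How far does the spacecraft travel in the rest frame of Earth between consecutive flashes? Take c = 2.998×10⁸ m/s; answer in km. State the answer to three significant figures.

From L = L₀/γ: γ = 304/97.83 = 3.10743.
β = √(1 − 1/γ²) = 0.9468. Lab-frame period = γτ = 3.10743×105 days = 326.28 days. Distance = βc × γτ = 0.9468 × 2.998×10⁸ m/s × 28190592 s = 8.0019×10^15 m = 8.00×10^12 km.

8.00×10^12 km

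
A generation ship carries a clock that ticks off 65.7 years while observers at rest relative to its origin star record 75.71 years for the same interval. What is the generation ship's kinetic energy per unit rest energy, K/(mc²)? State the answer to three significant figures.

0.152

From Δt = γΔτ: γ = 75.71/65.7 = 1.15236.
K/(mc²) = γ − 1 = 1.15236 − 1 = 0.152.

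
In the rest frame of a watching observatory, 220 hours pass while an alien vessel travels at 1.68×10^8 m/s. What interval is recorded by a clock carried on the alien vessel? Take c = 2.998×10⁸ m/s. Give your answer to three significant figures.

182 hours

β = v/c = (1.68×10^8 m/s)/(2.998×10⁸ m/s) = 0.560374.
Lorentz factor: γ = (1 − 0.314019)^(−1/2) = 1.2074.
The alien vessel's clock runs slow as seen from a watching observatory, so Δτ = Δt/γ = 220/1.2074 = 182 hours.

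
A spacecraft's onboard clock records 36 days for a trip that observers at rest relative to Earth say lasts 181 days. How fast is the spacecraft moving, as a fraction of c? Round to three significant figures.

γ = Δt/Δτ = 181/36 = 5.0278.
β = √(1 − 1/γ²) = √(1 − 0.0395589) = √0.9604411 = 0.980.

0.980c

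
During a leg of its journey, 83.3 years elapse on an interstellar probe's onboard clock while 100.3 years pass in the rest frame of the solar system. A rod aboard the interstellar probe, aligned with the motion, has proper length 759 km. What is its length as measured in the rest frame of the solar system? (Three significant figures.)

From Δt = γΔτ: γ = 100.3/83.3 = 1.20408.
L = L₀/γ = 759/1.20408 = 630 km.

630 km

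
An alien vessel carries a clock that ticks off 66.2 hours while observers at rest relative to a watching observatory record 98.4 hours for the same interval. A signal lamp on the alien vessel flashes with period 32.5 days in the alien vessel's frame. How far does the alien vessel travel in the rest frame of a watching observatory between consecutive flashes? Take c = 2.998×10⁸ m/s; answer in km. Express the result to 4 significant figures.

9.258×10^11 km

From Δt = γΔτ: γ = 98.4/66.2 = 1.4864.
β = √(1 − 1/γ²) = 0.73985. Lab-frame period = γτ = 1.4864×32.5 days = 48.308 days. Distance = βc × γτ = 0.73985 × 2.998×10⁸ m/s × 4173811.2 s = 9.2578×10^14 m = 9.258×10^11 km.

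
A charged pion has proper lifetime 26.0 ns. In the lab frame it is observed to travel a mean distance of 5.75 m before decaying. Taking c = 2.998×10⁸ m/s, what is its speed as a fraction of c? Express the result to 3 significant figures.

0.594c

Lab distance = (lab lifetime)·v = γτ·βc, so βγ = d/(cτ) = 5.750/(2.998×10⁸ × 2.600×10^-8) = 0.73767.
With βγ = 0.73767: γ² = 1 + (βγ)² = 1.544157, and β = (βγ)/γ = 0.73767/1.24264 = 0.594.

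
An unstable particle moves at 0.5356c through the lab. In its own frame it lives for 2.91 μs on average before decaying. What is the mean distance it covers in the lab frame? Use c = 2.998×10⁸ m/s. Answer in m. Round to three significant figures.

γ = 1/√(1 − β²) = 1/√(1 − 0.28686736) = 1/√0.71313264 = 1/0.844472 = 1.1842.
Lab-frame lifetime: Δt = γτ = 1.1842 × 2.91 μs = 3.446 μs.
Distance: d = vΔt = 0.5356 × 2.998×10⁸ m/s × 3.4460×10^-6 s = 553 m.

553 m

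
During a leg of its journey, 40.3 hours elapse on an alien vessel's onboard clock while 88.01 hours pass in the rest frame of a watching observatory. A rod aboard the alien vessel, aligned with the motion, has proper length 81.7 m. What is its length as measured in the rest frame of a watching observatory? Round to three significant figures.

From Δt = γΔτ: γ = 88.01/40.3 = 2.18387.
L = L₀/γ = 81.7/2.18387 = 37.4 m.

37.4 m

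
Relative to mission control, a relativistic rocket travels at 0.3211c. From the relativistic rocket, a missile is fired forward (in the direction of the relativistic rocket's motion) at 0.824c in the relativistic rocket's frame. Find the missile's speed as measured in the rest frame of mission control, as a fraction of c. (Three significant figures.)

0.906c

In units of c, u = (u' + v)/(1 + u'v) with u' = 0.824 and v = 0.3211.
Numerator: 0.824 + 0.3211 = 1.1451. Denominator: 1 + (0.824)(0.3211) = 1.2645864.
u = 1.1451/1.2645864 = 0.90551, so the speed is 0.906c.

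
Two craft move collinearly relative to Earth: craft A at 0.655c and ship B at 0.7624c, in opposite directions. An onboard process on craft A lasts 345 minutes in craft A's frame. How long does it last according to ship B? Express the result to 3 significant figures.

1060 minutes

The velocity of craft A relative to ship B is (0.655 + 0.7624)c / (1 + 0.655×0.7624) = 0.94533c; relative speed 0.94533c.
At |u| = 0.94533c, γ = (1 − 0.893649)^(−1/2) = 3.0664.
Craft A's interval is proper; time dilation gives Δt_B = γΔτ = 3.0664 × 345 minutes = 1060 minutes.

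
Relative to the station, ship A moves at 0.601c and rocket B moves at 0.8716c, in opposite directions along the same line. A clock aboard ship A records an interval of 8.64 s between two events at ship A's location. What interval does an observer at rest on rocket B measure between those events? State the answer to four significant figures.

The velocity of ship A relative to rocket B is (0.601 + 0.8716)c / (1 + 0.601×0.8716) = 0.96638c; relative speed 0.96638c.
γ for this relative speed: γ = 1/√(1 − 0.93389) = 3.8893.
Ship A's interval is proper; time dilation gives Δt_B = γΔτ = 3.8893 × 8.64 s = 33.60 s.

33.60 s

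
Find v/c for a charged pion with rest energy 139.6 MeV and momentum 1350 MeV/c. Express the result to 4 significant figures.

0.9947

pc/(mc²) = 1350/139.6 = 9.6705 = βγ = β/√(1−β²).
So β² = x²/(1 + x²) with x = 9.6705: x² = 93.5186, β² = 93.5186/94.5186 = 0.98942, β = 0.9947.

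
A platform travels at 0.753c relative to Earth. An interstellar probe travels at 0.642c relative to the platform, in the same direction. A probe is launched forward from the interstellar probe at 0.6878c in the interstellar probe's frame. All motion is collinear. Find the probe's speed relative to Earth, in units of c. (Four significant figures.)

0.9887c

First combine the probe and interstellar probe (S''→S'): u₁ = (0.6878 + 0.642)/(1 + 0.6878×0.642) = 1.3298/1.4415676 = 0.92247.
Then combine with the platform (S'→S): u = (0.92247 + 0.753)/(1 + 0.92247×0.753) = 1.67547/1.69461991 = 0.9887.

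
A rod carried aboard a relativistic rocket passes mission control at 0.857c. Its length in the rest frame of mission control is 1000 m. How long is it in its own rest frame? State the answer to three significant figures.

1940 m

Lorentz factor: γ = (1 − 0.734449)^(−1/2) = 1.9406.
Proper length: L₀ = γ·L = 1.9406 × 1000 = 1940 m.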